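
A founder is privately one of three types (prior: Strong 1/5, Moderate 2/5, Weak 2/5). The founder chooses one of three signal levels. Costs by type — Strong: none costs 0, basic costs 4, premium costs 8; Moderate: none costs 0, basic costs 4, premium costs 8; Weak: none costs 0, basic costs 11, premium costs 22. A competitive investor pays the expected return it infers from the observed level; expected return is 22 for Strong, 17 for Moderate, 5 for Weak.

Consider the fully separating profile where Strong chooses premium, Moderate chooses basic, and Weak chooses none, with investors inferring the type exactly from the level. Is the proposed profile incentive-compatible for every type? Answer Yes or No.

No

Separating valuations: premium → 22, basic → 17, none → 5.
Strong (assigned premium): none: 5 − 0 = 5; basic: 17 − 4 = 13; premium: 22 − 8 = 14. Strong stays.
Moderate (assigned basic): none: 5 − 0 = 5; basic: 17 − 4 = 13; premium: 22 − 8 = 14. Moderate prefers premium.
Weak (assigned none): none: 5 − 0 = 5; basic: 17 − 11 = 6; premium: 22 − 22 = 0. Weak prefers basic.
At least one type deviates; the separating profile fails.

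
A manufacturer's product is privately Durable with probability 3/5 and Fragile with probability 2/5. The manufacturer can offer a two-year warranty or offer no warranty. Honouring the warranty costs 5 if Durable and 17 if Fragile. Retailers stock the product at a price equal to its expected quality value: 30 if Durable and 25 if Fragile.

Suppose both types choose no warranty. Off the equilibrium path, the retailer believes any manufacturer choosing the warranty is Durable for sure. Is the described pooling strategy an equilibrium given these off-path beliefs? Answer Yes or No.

Yes

On path, the retailer holds the prior and pays 3/5·30 + 2/5·25 = 28. Off path (the warranty), believing Durable, it pays 30.
Durable: no warranty nets 28; the warranty nets 30 − 5 = 25. Durable stays.
Fragile: no warranty nets 28; the warranty nets 30 − 17 = 13. Fragile stays.
No type deviates, so pooling is sustained.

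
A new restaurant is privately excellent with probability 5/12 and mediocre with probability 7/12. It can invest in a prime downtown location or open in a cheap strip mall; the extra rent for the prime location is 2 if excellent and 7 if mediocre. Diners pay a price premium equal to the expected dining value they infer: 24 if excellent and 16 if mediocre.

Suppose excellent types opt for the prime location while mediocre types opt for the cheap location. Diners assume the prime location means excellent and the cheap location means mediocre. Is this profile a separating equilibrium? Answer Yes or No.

Under these beliefs, the prime location earns price premium 24 and the cheap location earns price premium 16.
excellent: the prime location nets 24 − 2 = 22; the cheap location nets 16. excellent prefers the prime location.
mediocre: the prime location nets 24 − 7 = 17; the cheap location nets 16. mediocre would deviate to the prime location.
mediocre has a profitable deviation, so the profile is not an equilibrium.

No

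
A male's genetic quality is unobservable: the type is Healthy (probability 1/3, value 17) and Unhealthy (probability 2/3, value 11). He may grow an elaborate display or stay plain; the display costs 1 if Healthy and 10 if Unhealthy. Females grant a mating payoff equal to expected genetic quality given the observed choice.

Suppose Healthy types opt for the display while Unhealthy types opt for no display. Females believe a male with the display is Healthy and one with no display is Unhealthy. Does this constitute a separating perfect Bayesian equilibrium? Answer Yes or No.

Yes

Under these beliefs, the display earns mating payoff 17 and no display earns mating payoff 11.
Healthy: the display nets 17 − 1 = 16; no display nets 11. Healthy prefers the display.
Unhealthy: the display nets 17 − 10 = 7; no display nets 11. Unhealthy prefers no display.
Neither type deviates, so the separating profile is an equilibrium.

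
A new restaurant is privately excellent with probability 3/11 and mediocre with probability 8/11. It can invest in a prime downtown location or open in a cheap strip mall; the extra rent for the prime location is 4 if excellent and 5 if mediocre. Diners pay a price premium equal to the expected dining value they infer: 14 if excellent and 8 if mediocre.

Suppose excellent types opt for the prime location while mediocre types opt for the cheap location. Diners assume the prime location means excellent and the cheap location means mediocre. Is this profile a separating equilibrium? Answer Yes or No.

No

Under these beliefs, the prime location earns price premium 14 and the cheap location earns price premium 8.
excellent: the prime location nets 14 − 4 = 10; the cheap location nets 8. excellent prefers the prime location.
mediocre: the prime location nets 14 − 5 = 9; the cheap location nets 8. mediocre would deviate to the prime location.
mediocre has a profitable deviation, so the profile is not an equilibrium.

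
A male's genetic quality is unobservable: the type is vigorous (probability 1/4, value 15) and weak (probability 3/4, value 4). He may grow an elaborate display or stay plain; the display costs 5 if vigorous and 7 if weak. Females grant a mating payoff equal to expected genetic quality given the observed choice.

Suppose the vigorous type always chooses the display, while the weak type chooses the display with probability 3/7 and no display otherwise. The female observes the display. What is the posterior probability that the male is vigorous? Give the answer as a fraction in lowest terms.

P(the display) = (1/4)·1 + (3/4)·(3/7) = 4/7.
By Bayes' rule, P(vigorous | the display) = (1/4) / (4/7) = 7/16.

7/16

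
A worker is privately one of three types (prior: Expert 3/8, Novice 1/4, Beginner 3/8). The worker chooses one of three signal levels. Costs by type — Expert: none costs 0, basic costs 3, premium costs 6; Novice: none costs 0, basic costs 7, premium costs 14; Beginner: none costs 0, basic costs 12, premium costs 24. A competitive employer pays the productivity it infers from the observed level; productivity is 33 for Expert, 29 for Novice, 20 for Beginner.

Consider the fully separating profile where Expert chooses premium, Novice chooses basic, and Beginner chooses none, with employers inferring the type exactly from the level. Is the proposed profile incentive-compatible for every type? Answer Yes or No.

Separating wages: premium → 33, basic → 29, none → 20.
Expert (assigned premium): none: 20 − 0 = 20; basic: 29 − 3 = 26; premium: 33 − 6 = 27. Expert stays.
Novice (assigned basic): none: 20 − 0 = 20; basic: 29 − 7 = 22; premium: 33 − 14 = 19. Novice stays.
Beginner (assigned none): none: 20 − 0 = 20; basic: 29 − 12 = 17; premium: 33 − 24 = 9. Beginner stays.
Every type prefers its assigned level; separation holds.

Yes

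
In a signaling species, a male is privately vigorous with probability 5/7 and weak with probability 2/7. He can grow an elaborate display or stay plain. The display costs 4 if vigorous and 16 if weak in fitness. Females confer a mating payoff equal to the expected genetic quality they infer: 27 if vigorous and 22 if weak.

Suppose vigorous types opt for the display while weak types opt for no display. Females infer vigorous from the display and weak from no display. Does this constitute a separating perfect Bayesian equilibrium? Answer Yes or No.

Under these beliefs, the display earns mating payoff 27 and no display earns mating payoff 22.
vigorous: the display nets 27 − 4 = 23; no display nets 22. vigorous prefers the display.
weak: the display nets 27 − 16 = 11; no display nets 22. weak prefers no display.
Neither type deviates, so the separating profile is an equilibrium.

Yes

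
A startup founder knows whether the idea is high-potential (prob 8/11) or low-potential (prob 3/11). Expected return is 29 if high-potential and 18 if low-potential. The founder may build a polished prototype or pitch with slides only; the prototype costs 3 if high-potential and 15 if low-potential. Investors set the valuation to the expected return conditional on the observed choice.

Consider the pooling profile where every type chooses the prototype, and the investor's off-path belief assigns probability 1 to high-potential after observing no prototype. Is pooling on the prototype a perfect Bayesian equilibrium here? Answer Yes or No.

No

On path, the investor holds the prior and pays 8/11·29 + 3/11·18 = 26. Off path (no prototype), believing high-potential, it pays 29.
high-potential: the prototype nets 26 − 3 = 23; no prototype nets 29. high-potential would deviate.
low-potential: the prototype nets 26 − 15 = 11; no prototype nets 29. low-potential would deviate.
A type deviates, so pooling fails.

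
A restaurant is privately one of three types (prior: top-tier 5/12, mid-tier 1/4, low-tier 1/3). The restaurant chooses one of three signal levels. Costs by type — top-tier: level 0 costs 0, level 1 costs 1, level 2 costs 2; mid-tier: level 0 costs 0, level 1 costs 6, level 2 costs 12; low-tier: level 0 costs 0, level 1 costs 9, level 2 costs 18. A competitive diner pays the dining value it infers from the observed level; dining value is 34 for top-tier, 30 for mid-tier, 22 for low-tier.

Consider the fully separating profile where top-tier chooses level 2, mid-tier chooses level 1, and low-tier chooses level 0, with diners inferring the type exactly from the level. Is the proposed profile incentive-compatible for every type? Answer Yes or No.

Separating price premiums: level 2 → 34, level 1 → 30, level 0 → 22.
top-tier (assigned level 2): level 0: 22 − 0 = 22; level 1: 30 − 1 = 29; level 2: 34 − 2 = 32. top-tier stays.
mid-tier (assigned level 1): level 0: 22 − 0 = 22; level 1: 30 − 6 = 24; level 2: 34 − 12 = 22. mid-tier stays.
low-tier (assigned level 0): level 0: 22 − 0 = 22; level 1: 30 − 9 = 21; level 2: 34 − 18 = 16. low-tier stays.
Every type prefers its assigned level; separation holds.

Yes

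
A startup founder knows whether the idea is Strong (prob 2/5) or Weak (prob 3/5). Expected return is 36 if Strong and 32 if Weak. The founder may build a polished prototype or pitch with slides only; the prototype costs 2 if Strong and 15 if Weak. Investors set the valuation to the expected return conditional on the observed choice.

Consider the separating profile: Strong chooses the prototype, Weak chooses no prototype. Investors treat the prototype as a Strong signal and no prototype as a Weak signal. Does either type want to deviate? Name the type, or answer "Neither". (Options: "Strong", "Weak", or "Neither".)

The prototype pays 36; no prototype pays 32.
Strong: assigned the prototype, nets 36 − 2 = 34; deviating to no prototype nets 32.
Weak: assigned no prototype, nets 32; deviating to the prototype nets 36 − 15 = 21.
Both types strictly prefer their assigned action; no profitable deviation.

Neither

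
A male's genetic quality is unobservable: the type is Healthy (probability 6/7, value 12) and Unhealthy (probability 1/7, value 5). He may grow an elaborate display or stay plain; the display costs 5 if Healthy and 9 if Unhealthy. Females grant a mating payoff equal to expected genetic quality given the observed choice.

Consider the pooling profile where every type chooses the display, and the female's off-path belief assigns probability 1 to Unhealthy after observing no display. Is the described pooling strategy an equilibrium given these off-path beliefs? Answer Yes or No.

On path, the female holds the prior and pays 6/7·12 + 1/7·5 = 11. Off path (no display), believing Unhealthy, it pays 5.
Healthy: the display nets 11 − 5 = 6; no display nets 5. Healthy stays.
Unhealthy: the display nets 11 − 9 = 2; no display nets 5. Unhealthy would deviate.
A type deviates, so pooling fails.

No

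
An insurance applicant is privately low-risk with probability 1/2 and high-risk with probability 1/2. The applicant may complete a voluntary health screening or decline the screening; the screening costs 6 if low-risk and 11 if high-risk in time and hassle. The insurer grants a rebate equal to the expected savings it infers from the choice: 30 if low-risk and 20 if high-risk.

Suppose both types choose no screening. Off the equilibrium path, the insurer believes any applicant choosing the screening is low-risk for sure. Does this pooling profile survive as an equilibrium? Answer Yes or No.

On path, the insurer holds the prior and pays 1/2·30 + 1/2·20 = 25. Off path (the screening), believing low-risk, it pays 30.
low-risk: no screening nets 25; the screening nets 30 − 6 = 24. low-risk stays.
high-risk: no screening nets 25; the screening nets 30 − 11 = 19. high-risk stays.
No type deviates, so pooling is sustained.

Yes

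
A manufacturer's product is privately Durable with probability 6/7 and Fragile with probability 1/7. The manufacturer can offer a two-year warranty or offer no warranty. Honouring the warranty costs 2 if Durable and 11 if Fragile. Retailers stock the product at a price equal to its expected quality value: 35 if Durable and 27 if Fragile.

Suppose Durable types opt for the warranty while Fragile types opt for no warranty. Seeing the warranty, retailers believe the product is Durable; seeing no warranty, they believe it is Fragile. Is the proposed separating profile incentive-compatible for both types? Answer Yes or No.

Yes

Under these beliefs, the warranty earns price 35 and no warranty earns price 27.
Durable: the warranty nets 35 − 2 = 33; no warranty nets 27. Durable prefers the warranty.
Fragile: the warranty nets 35 − 11 = 24; no warranty nets 27. Fragile prefers no warranty.
Neither type deviates, so the separating profile is an equilibrium.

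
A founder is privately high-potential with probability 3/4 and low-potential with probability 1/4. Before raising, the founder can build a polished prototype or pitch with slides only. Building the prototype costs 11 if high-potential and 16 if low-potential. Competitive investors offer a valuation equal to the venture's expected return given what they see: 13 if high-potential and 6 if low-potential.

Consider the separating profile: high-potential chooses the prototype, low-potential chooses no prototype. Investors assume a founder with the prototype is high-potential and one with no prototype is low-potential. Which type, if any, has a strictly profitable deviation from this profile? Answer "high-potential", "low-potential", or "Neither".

high-potential

The prototype pays 13; no prototype pays 6.
high-potential: assigned the prototype, nets 13 − 11 = 2; deviating to no prototype nets 6.
low-potential: assigned no prototype, nets 6; deviating to the prototype nets 13 − 16 = -3.
The high-potential type gains 4 by deviating.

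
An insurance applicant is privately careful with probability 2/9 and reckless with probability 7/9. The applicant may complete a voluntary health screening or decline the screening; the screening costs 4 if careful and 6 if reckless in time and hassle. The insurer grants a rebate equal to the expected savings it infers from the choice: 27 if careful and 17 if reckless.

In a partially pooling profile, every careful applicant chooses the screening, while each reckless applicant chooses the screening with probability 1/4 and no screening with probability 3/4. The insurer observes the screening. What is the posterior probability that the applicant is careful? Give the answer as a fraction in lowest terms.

8/15

P(the screening) = (2/9)·1 + (7/9)·(1/4) = 5/12.
By Bayes' rule, P(careful | the screening) = (2/9) / (5/12) = 8/15.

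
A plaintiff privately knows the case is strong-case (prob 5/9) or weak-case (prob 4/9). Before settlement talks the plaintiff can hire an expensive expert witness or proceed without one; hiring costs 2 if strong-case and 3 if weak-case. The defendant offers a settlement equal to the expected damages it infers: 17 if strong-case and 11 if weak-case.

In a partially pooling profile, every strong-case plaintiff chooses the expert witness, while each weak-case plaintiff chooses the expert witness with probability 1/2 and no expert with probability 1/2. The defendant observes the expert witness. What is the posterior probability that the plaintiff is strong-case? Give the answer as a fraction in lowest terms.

P(the expert witness) = (5/9)·1 + (4/9)·(1/2) = 7/9.
By Bayes' rule, P(strong-case | the expert witness) = (5/9) / (7/9) = 5/7.

5/7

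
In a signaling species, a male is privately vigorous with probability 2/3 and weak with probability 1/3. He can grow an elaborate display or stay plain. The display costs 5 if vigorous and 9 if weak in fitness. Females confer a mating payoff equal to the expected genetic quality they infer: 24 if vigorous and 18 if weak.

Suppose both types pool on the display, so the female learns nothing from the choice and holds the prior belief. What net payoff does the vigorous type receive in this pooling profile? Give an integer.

Pooled mating payoff = 2/3·24 + 1/3·18 = 22.
vigorous pays cost 5 for the display, so net payoff = 22 − 5 = 17.

17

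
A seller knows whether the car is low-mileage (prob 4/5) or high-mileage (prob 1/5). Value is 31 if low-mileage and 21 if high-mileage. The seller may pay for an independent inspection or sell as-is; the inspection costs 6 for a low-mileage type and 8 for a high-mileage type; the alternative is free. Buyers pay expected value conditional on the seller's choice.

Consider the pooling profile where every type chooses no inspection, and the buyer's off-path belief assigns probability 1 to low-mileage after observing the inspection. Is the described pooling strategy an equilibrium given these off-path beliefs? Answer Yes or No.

Yes

On path, the buyer holds the prior and pays 4/5·31 + 1/5·21 = 29. Off path (the inspection), believing low-mileage, it pays 31.
low-mileage: no inspection nets 29; the inspection nets 31 − 6 = 25. low-mileage stays.
high-mileage: no inspection nets 29; the inspection nets 31 − 8 = 23. high-mileage stays.
No type deviates, so pooling is sustained.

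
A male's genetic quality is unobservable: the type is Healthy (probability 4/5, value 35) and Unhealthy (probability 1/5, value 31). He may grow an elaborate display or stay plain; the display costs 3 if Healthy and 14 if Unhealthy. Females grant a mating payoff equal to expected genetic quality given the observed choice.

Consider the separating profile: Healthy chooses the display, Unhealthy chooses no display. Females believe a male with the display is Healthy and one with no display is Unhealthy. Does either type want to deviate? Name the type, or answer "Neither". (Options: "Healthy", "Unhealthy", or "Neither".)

The display pays 35; no display pays 31.
Healthy: assigned the display, nets 35 − 3 = 32; deviating to no display nets 31.
Unhealthy: assigned no display, nets 31; deviating to the display nets 35 − 14 = 21.
Both types strictly prefer their assigned action; no profitable deviation.

Neither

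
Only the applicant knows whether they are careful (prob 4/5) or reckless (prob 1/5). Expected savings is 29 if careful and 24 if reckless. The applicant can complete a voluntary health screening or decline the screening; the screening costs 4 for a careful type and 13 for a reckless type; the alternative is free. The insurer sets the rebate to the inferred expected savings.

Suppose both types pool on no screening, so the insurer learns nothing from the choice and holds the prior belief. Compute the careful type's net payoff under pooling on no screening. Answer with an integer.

28

Pooled rebate = 4/5·29 + 1/5·24 = 28.
careful pays no cost for no screening, so net payoff = 28.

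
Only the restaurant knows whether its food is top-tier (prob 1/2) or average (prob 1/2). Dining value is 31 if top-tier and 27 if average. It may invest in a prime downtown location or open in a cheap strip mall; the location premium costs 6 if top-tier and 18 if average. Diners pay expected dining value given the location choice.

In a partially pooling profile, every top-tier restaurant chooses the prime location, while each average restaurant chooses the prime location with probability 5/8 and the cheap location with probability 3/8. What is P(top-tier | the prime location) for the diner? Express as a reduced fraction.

P(the prime location) = (1/2)·1 + (1/2)·(5/8) = 13/16.
By Bayes' rule, P(top-tier | the prime location) = (1/2) / (13/16) = 8/13.

8/13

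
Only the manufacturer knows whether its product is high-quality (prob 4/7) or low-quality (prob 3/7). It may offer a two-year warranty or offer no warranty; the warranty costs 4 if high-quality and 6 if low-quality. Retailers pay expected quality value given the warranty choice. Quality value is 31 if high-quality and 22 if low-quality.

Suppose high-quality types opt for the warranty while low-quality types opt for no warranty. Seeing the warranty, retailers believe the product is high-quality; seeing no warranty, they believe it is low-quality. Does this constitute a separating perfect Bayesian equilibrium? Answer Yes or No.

No

Under these beliefs, the warranty earns price 31 and no warranty earns price 22.
high-quality: the warranty nets 31 − 4 = 27; no warranty nets 22. high-quality prefers the warranty.
low-quality: the warranty nets 31 − 6 = 25; no warranty nets 22. low-quality would deviate to the warranty.
low-quality has a profitable deviation, so the profile is not an equilibrium.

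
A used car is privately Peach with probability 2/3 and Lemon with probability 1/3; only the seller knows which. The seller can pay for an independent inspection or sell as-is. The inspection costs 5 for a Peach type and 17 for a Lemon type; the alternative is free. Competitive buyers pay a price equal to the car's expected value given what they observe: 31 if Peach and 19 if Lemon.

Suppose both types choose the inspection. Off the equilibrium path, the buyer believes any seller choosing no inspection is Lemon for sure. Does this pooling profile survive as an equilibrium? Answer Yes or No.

No

On path, the buyer holds the prior and pays 2/3·31 + 1/3·19 = 27. Off path (no inspection), believing Lemon, it pays 19.
Peach: the inspection nets 27 − 5 = 22; no inspection nets 19. Peach stays.
Lemon: the inspection nets 27 − 17 = 10; no inspection nets 19. Lemon would deviate.
A type deviates, so pooling fails.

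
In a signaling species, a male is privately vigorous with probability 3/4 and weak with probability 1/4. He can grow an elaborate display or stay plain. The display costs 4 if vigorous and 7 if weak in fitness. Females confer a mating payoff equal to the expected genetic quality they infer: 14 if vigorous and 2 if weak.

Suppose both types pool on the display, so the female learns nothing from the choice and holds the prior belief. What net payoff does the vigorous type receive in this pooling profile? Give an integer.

7

Pooled mating payoff = 3/4·14 + 1/4·2 = 11.
vigorous pays cost 4 for the display, so net payoff = 11 − 4 = 7.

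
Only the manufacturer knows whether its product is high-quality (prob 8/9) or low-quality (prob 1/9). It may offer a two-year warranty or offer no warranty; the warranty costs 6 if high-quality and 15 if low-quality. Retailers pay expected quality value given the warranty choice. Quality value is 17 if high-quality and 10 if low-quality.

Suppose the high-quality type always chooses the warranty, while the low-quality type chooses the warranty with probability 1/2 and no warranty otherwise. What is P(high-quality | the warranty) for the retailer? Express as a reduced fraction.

16/17

P(the warranty) = (8/9)·1 + (1/9)·(1/2) = 17/18.
By Bayes' rule, P(high-quality | the warranty) = (8/9) / (17/18) = 16/17.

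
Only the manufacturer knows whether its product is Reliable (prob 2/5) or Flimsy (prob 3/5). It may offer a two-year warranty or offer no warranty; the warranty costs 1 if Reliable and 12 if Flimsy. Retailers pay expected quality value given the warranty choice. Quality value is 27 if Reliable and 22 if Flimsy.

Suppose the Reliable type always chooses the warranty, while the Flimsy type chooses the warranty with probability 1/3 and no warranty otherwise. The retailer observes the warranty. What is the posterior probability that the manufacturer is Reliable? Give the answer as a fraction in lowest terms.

P(the warranty) = (2/5)·1 + (3/5)·(1/3) = 3/5.
By Bayes' rule, P(Reliable | the warranty) = (2/5) / (3/5) = 2/3.

2/3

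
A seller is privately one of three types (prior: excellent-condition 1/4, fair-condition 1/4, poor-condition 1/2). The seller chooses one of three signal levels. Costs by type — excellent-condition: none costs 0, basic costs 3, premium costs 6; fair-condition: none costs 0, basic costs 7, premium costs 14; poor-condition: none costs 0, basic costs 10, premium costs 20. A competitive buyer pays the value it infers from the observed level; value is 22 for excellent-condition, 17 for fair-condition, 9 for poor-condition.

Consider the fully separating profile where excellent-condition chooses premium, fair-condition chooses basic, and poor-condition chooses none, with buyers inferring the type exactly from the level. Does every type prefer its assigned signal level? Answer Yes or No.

Separating prices: premium → 22, basic → 17, none → 9.
excellent-condition (assigned premium): none: 9 − 0 = 9; basic: 17 − 3 = 14; premium: 22 − 6 = 16. excellent-condition stays.
fair-condition (assigned basic): none: 9 − 0 = 9; basic: 17 − 7 = 10; premium: 22 − 14 = 8. fair-condition stays.
poor-condition (assigned none): none: 9 − 0 = 9; basic: 17 − 10 = 7; premium: 22 − 20 = 2. poor-condition stays.
Every type prefers its assigned level; separation holds.

Yes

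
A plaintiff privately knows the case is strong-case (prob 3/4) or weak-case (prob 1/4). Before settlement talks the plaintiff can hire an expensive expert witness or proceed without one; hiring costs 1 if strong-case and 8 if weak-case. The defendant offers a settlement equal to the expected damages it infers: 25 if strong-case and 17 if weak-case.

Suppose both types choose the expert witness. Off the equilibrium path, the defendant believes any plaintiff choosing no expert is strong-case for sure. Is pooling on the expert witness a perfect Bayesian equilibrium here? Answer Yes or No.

On path, the defendant holds the prior and pays 3/4·25 + 1/4·17 = 23. Off path (no expert), believing strong-case, it pays 25.
strong-case: the expert witness nets 23 − 1 = 22; no expert nets 25. strong-case would deviate.
weak-case: the expert witness nets 23 − 8 = 15; no expert nets 25. weak-case would deviate.
A type deviates, so pooling fails.

No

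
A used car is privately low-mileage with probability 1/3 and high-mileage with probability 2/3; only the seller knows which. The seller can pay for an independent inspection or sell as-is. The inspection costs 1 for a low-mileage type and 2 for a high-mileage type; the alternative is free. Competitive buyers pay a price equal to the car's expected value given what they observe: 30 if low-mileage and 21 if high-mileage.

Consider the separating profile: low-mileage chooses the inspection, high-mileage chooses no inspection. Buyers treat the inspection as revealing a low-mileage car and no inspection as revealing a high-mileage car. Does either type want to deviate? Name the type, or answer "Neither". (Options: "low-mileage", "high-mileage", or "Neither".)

The inspection pays 30; no inspection pays 21.
low-mileage: assigned the inspection, nets 30 − 1 = 29; deviating to no inspection nets 21.
high-mileage: assigned no inspection, nets 21; deviating to the inspection nets 30 − 2 = 28.
The high-mileage type gains 7 by deviating.

high-mileage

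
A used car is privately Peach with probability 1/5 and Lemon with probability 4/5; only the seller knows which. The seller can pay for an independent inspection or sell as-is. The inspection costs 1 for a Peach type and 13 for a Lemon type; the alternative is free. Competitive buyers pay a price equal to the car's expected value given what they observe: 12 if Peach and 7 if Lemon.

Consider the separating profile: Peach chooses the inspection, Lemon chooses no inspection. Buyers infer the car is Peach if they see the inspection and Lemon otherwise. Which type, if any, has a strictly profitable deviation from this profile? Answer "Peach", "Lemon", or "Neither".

Neither

The inspection pays 12; no inspection pays 7.
Peach: assigned the inspection, nets 12 − 1 = 11; deviating to no inspection nets 7.
Lemon: assigned no inspection, nets 7; deviating to the inspection nets 12 − 13 = -1.
Both types strictly prefer their assigned action; no profitable deviation.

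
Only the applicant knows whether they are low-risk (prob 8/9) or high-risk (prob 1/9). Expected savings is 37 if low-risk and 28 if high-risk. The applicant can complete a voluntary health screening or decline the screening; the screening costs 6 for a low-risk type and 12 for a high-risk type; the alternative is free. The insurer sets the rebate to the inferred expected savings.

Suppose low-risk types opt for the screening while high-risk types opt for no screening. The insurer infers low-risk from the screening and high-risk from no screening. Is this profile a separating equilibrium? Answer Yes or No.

Under these beliefs, the screening earns rebate 37 and no screening earns rebate 28.
low-risk: the screening nets 37 − 6 = 31; no screening nets 28. low-risk prefers the screening.
high-risk: the screening nets 37 − 12 = 25; no screening nets 28. high-risk prefers no screening.
Neither type deviates, so the separating profile is an equilibrium.

Yes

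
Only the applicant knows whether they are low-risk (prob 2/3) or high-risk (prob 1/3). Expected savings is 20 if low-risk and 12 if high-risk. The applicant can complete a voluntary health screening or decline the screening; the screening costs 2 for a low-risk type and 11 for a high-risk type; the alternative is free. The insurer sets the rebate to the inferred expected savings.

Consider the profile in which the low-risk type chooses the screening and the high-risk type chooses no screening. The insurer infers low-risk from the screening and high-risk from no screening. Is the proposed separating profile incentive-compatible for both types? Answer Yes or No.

Under these beliefs, the screening earns rebate 20 and no screening earns rebate 12.
low-risk: the screening nets 20 − 2 = 18; no screening nets 12. low-risk prefers the screening.
high-risk: the screening nets 20 − 11 = 9; no screening nets 12. high-risk prefers no screening.
Neither type deviates, so the separating profile is an equilibrium.

Yes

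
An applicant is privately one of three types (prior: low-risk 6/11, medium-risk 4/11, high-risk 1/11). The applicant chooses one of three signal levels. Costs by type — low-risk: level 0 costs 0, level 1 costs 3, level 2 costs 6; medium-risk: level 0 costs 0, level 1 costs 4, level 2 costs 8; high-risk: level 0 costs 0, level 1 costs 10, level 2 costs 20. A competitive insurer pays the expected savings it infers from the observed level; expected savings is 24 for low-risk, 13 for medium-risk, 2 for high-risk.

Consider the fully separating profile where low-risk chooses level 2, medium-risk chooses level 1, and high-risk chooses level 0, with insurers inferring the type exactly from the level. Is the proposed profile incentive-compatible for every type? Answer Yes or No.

No

Separating rebates: level 2 → 24, level 1 → 13, level 0 → 2.
low-risk (assigned level 2): level 0: 2 − 0 = 2; level 1: 13 − 3 = 10; level 2: 24 − 6 = 18. low-risk stays.
medium-risk (assigned level 1): level 0: 2 − 0 = 2; level 1: 13 − 4 = 9; level 2: 24 − 8 = 16. medium-risk prefers level 2.
high-risk (assigned level 0): level 0: 2 − 0 = 2; level 1: 13 − 10 = 3; level 2: 24 − 20 = 4. high-risk prefers level 2.
At least one type deviates; the separating profile fails.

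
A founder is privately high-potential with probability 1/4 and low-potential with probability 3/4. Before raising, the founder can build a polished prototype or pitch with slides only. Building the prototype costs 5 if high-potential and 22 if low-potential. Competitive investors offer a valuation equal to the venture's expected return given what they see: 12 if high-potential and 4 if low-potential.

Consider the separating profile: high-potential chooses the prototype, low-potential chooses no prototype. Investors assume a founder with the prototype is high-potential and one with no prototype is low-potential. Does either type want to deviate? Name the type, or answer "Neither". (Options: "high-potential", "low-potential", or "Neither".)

The prototype pays 12; no prototype pays 4.
high-potential: assigned the prototype, nets 12 − 5 = 7; deviating to no prototype nets 4.
low-potential: assigned no prototype, nets 4; deviating to the prototype nets 12 − 22 = -10.
Both types strictly prefer their assigned action; no profitable deviation.

Neither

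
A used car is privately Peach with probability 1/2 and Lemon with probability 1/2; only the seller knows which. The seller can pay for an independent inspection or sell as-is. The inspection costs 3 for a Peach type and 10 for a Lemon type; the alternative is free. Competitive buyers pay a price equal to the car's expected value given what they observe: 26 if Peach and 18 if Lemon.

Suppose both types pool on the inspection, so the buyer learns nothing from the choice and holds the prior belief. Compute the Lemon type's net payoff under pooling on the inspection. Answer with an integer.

Pooled price = 1/2·26 + 1/2·18 = 22.
Lemon pays cost 10 for the inspection, so net payoff = 22 − 10 = 12.

12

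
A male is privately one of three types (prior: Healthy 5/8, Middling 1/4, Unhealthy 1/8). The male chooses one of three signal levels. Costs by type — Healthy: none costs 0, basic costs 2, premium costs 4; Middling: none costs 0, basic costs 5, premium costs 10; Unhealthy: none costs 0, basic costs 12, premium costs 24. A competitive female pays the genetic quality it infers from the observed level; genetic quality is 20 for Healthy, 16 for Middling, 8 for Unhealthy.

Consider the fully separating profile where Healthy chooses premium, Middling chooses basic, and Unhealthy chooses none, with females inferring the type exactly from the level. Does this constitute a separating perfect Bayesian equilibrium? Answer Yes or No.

Yes

Separating mating payoffs: premium → 20, basic → 16, none → 8.
Healthy (assigned premium): none: 8 − 0 = 8; basic: 16 − 2 = 14; premium: 20 − 4 = 16. Healthy stays.
Middling (assigned basic): none: 8 − 0 = 8; basic: 16 − 5 = 11; premium: 20 − 10 = 10. Middling stays.
Unhealthy (assigned none): none: 8 − 0 = 8; basic: 16 − 12 = 4; premium: 20 − 24 = -4. Unhealthy stays.
Every type prefers its assigned level; separation holds.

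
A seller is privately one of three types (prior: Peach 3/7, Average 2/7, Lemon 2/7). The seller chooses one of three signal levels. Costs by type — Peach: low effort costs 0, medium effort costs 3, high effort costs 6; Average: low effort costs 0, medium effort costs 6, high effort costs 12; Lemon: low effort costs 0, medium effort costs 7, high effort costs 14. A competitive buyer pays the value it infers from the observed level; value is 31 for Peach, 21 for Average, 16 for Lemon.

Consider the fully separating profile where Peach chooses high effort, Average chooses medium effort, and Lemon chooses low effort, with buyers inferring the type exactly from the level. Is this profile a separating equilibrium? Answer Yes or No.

Separating prices: high effort → 31, medium effort → 21, low effort → 16.
Peach (assigned high effort): low effort: 16 − 0 = 16; medium effort: 21 − 3 = 18; high effort: 31 − 6 = 25. Peach stays.
Average (assigned medium effort): low effort: 16 − 0 = 16; medium effort: 21 − 6 = 15; high effort: 31 − 12 = 19. Average prefers high effort.
Lemon (assigned low effort): low effort: 16 − 0 = 16; medium effort: 21 − 7 = 14; high effort: 31 − 14 = 17. Lemon prefers high effort.
At least one type deviates; the separating profile fails.

No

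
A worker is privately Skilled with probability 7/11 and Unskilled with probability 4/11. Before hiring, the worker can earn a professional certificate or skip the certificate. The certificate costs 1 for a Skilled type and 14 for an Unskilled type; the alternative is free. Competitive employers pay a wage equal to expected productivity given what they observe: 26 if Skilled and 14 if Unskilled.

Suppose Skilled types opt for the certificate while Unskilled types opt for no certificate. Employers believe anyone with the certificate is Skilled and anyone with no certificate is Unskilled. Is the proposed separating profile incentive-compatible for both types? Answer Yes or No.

Under these beliefs, the certificate earns wage 26 and no certificate earns wage 14.
Skilled: the certificate nets 26 − 1 = 25; no certificate nets 14. Skilled prefers the certificate.
Unskilled: the certificate nets 26 − 14 = 12; no certificate nets 14. Unskilled prefers no certificate.
Neither type deviates, so the separating profile is an equilibrium.

Yes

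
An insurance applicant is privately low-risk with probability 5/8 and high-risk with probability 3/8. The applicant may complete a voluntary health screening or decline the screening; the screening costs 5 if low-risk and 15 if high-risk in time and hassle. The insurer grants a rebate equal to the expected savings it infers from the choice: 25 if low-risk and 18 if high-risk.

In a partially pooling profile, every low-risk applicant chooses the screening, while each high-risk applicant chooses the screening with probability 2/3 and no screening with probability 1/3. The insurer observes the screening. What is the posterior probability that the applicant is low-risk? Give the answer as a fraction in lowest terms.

5/7

P(the screening) = (5/8)·1 + (3/8)·(2/3) = 7/8.
By Bayes' rule, P(low-risk | the screening) = (5/8) / (7/8) = 5/7.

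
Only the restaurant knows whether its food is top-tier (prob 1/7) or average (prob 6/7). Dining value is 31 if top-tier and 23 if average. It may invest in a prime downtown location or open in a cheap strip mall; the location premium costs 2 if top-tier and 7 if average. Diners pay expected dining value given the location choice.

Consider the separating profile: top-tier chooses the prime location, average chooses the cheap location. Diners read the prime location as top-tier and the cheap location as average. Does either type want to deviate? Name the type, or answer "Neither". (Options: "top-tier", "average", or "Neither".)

The prime location pays 31; the cheap location pays 23.
top-tier: assigned the prime location, nets 31 − 2 = 29; deviating to the cheap location nets 23.
average: assigned the cheap location, nets 23; deviating to the prime location nets 31 − 7 = 24.
The average type gains 1 by deviating.

average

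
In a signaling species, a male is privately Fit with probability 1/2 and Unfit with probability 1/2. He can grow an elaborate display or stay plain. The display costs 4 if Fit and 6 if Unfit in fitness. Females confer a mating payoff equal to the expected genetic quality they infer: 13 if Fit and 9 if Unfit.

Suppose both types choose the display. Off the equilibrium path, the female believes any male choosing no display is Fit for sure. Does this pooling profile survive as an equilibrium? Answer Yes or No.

No

On path, the female holds the prior and pays 1/2·13 + 1/2·9 = 11. Off path (no display), believing Fit, it pays 13.
Fit: the display nets 11 − 4 = 7; no display nets 13. Fit would deviate.
Unfit: the display nets 11 − 6 = 5; no display nets 13. Unfit would deviate.
A type deviates, so pooling fails.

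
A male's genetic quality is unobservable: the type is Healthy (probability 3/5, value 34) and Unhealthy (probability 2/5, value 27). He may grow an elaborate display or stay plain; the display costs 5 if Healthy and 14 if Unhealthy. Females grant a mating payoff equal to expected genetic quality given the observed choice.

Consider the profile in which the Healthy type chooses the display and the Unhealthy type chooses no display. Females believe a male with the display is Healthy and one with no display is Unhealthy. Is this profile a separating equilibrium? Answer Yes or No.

Yes

Under these beliefs, the display earns mating payoff 34 and no display earns mating payoff 27.
Healthy: the display nets 34 − 5 = 29; no display nets 27. Healthy prefers the display.
Unhealthy: the display nets 34 − 14 = 20; no display nets 27. Unhealthy prefers no display.
Neither type deviates, so the separating profile is an equilibrium.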